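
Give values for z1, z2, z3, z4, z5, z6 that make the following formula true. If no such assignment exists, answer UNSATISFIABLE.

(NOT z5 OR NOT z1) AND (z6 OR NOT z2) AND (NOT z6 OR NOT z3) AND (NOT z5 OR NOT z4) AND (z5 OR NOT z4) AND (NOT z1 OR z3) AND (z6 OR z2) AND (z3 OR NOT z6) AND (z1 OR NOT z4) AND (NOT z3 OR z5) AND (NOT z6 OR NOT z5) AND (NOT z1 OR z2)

UNSATISFIABLE

Case z5 = false:
The clause (NOT z4) is unit, so z4 = false.
The clause (NOT z3) is unit, so z3 = false.
The clause (NOT z1) is unit, so z1 = false.
The clause (NOT z6) is unit, so z6 = false.
The clause (NOT z2) is unit, so z2 = false.
That conflicts with the unit clause (z2).
That branch fails; take z5 = true instead.
The clause (NOT z1) is unit, so z1 = false.
The clause (NOT z4) is unit, so z4 = false.
The clause (NOT z6) is unit, so z6 = false.
The clause (NOT z2) is unit, so z2 = false.
That conflicts with the unit clause (z2).
Both values of z5 lead to a conflict.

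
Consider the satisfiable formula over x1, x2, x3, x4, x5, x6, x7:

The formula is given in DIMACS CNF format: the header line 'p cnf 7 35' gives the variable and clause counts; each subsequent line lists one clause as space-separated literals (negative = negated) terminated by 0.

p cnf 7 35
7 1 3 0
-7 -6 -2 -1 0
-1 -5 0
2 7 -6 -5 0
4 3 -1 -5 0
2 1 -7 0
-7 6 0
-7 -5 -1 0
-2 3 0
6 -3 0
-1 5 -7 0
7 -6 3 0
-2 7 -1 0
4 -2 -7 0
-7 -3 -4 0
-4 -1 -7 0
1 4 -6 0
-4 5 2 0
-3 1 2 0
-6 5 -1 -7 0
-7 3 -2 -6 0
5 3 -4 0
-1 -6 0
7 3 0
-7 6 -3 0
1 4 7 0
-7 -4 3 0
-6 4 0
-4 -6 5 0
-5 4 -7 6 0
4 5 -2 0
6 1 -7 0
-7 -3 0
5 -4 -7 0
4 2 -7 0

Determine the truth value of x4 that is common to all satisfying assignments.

True

Suppose x4 = False.
The clause (¬x6) is unit, so x6 = False.
The clause (¬x7) is unit, so x7 = False.
The clause (¬x3) is unit, so x3 = False.
Now (x3) is unsatisfied and unit — conflict.
So every satisfying assignment has x4 = True.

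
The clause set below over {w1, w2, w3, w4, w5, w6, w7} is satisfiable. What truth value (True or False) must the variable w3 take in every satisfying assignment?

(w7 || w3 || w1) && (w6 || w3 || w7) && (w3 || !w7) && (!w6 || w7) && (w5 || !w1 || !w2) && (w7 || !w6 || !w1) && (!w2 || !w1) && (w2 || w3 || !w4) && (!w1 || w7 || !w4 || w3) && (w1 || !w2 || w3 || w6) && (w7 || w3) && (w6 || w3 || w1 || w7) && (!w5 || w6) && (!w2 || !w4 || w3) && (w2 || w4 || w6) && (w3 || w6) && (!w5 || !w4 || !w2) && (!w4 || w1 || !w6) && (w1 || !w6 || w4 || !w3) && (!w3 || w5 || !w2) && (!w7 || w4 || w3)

True

Suppose w3 = false.
From the singleton clause (!w7), w7 = false.
That conflicts with the unit clause (w7).
So every satisfying assignment has w3 = True.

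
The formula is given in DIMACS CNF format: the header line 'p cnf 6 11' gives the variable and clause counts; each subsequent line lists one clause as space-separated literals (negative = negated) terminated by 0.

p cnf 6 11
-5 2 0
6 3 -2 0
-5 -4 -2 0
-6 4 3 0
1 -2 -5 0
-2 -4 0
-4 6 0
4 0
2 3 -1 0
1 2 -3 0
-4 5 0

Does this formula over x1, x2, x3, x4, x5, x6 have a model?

(x4) alone gives x4 = True.
(¬x2) alone gives x2 = False.
(¬x5) alone gives x5 = False.
That conflicts with the unit clause (x5).
No assignment satisfies every clause.

No, unsatisfiable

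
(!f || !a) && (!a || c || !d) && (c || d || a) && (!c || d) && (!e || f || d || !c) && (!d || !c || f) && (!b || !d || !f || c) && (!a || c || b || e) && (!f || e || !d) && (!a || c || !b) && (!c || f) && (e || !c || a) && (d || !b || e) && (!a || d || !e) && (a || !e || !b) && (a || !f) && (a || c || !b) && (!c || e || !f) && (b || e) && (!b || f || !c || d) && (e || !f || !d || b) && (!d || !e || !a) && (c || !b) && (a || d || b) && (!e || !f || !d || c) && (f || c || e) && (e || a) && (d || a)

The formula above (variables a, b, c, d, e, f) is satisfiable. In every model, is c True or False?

Suppose c = true.
From the singleton clause (d), d = true.
From the singleton clause (f), f = true.
From the singleton clause (!a), a = false.
Now (a) is unsatisfied and unit — conflict.
So every satisfying assignment has c = False.

False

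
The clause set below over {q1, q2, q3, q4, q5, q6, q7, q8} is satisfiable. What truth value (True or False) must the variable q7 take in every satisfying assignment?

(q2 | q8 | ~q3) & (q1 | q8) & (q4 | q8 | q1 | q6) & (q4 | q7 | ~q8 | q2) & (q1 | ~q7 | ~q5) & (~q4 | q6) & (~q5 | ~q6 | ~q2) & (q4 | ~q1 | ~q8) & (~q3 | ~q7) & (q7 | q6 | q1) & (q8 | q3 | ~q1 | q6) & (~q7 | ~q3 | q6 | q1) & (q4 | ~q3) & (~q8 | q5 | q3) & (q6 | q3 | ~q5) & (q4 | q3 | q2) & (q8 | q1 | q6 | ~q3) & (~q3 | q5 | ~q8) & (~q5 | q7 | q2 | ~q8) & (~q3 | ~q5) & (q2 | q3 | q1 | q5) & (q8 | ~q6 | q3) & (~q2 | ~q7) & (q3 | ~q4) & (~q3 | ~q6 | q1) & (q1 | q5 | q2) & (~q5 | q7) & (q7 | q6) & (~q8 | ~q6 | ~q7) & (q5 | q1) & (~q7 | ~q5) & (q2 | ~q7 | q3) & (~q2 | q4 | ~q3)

Suppose q7 = 1.
From the singleton clause (~q3), q3 = 0.
From the singleton clause (~q2), q2 = 0.
But (q2) is also a unit clause — contradiction.
So every satisfying assignment has q7 = False.

False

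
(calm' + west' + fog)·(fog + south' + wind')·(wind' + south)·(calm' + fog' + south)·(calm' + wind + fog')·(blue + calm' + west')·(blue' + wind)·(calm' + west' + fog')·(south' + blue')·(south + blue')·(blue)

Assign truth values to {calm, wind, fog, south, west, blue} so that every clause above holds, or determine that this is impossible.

(blue) alone gives blue = 1.
(wind) alone gives wind = 1.
(south) alone gives south = 1.
But (south') is also a unit clause — contradiction.

UNSATISFIABLE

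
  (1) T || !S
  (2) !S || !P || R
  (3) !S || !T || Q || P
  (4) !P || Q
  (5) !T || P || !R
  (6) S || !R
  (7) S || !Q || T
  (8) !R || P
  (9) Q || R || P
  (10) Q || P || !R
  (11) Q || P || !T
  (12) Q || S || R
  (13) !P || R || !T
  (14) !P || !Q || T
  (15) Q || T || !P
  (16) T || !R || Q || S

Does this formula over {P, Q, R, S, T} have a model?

Branch on T: set T = true.
Branch on P: set P = true.
The clause (Q) is unit, so Q = true.
The clause (R) is unit, so R = true.
The clause (S) is unit, so S = true.
All clauses are satisfied.
A satisfying assignment: P: true,  Q: true,  R: true,  S: true,  T: true.

Satisfiable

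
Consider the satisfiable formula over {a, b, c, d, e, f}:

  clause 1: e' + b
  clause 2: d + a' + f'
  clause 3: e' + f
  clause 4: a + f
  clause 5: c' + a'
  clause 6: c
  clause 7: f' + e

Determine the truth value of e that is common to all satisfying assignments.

Suppose e = 0.
Unit clause (c) forces c = 1.
Unit clause (a') forces a = 0.
Unit clause (f) forces f = 1.
That conflicts with the unit clause (f').
So every satisfying assignment has e = True.

True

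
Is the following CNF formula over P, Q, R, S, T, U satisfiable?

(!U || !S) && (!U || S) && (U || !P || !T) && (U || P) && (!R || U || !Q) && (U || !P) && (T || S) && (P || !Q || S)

Try U = false.
The clause (P) is unit, so P = true.
That conflicts with the unit clause (!P).
So U must be the other value — set U = true.
The clause (!S) is unit, so S = false.
That conflicts with the unit clause (S).
Both values of U lead to a conflict.
No assignment satisfies every clause.

No, unsatisfiable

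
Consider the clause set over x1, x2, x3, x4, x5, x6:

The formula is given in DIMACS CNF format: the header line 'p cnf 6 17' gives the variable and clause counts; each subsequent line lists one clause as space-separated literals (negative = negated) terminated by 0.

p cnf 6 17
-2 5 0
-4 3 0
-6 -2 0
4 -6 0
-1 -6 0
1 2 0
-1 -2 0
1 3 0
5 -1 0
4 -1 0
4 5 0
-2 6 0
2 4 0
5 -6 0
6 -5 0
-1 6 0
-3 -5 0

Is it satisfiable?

Suppose x2 = False.
Unit clause (x1) forces x1 = True.
Unit clause (¬x6) forces x6 = False.
Now (x6) is unsatisfied and unit — conflict.
That branch fails; take x2 = True instead.
Unit clause (x5) forces x5 = True.
Unit clause (¬x6) forces x6 = False.
Now (x6) is unsatisfied and unit — conflict.
Neither x2 = True nor x2 = False works.
No assignment satisfies every clause.

No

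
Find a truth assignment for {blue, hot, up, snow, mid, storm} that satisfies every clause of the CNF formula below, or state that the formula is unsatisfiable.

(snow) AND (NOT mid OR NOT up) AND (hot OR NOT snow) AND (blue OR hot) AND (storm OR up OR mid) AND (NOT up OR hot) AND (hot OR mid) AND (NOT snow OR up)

From the singleton clause (snow), snow = true.
From the singleton clause (hot), hot = true.
From the singleton clause (up), up = true.
From the singleton clause (NOT mid), mid = false.
No clause remains; blue, storm are free.

blue: true, hot: true, up: true, snow: true, mid: false, storm: true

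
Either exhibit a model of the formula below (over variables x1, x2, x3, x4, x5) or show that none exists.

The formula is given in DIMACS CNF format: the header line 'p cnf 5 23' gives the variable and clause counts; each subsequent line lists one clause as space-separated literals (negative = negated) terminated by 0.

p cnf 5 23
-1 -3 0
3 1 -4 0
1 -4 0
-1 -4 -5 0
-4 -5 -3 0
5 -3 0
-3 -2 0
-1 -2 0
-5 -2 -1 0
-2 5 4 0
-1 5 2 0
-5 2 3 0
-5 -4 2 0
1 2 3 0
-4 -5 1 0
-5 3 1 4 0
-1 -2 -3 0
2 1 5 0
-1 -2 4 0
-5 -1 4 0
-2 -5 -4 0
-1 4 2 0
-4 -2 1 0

Branch on x1: set x1 = False.
From the singleton clause (¬x4), x4 = False.
Branch on x5: set x5 = True.
From the singleton clause (x3), x3 = True.
From the singleton clause (¬x2), x2 = False.
This assignment satisfies each clause.

x1 ↦ False, x2 ↦ False, x3 ↦ True, x4 ↦ False, x5 ↦ True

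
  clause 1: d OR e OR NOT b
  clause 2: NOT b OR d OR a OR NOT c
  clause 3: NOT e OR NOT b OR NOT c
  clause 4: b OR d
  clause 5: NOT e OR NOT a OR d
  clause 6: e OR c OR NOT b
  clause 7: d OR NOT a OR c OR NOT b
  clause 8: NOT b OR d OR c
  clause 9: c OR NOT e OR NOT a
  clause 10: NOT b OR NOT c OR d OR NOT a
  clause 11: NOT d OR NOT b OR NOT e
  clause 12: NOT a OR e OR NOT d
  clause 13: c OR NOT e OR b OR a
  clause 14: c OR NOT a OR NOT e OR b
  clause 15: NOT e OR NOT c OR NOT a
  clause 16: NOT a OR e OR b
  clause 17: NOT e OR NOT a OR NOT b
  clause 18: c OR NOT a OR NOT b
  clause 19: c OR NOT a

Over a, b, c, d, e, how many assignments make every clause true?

4

There are 2^5 = 32 truth assignments over (a, b, c, d, e).
Split on b. With b = true, the clauses containing b are satisfied and NOT b drops from the rest; 1 of the 2^4 = 16 assignments to the other variables satisfy what remains.
With b = false, by the same count on the reduced clause set, 3 assignments work.
Total: 1 + 3 = 4.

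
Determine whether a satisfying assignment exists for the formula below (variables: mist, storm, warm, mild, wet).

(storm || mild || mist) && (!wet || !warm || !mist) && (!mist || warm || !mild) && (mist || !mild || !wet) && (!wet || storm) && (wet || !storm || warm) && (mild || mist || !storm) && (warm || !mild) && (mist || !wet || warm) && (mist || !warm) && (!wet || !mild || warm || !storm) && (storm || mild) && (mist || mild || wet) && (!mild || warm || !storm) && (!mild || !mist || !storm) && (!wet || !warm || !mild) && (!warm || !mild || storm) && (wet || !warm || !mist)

Satisfiable

Try wet = true.
From the singleton clause (storm), storm = true.
Try warm = false.
From the singleton clause (!mild), mild = false.
From the singleton clause (mist), mist = true.
This assignment satisfies each clause.
A satisfying assignment: mist: true; storm: true; warm: false; mild: false; wet: true.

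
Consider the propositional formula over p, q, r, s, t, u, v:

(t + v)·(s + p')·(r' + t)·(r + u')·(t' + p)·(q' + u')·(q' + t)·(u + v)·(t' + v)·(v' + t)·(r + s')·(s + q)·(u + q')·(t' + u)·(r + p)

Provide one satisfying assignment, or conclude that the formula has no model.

p: 1; q: 0; r: 1; s: 1; t: 1; u: 1; v: 1

Branch on t: set t = 1.
(p) alone gives p = 1.
(s) alone gives s = 1.
(v) alone gives v = 1.
(r) alone gives r = 1.
(u) alone gives u = 1.
(q') alone gives q = 0.
All clauses are satisfied.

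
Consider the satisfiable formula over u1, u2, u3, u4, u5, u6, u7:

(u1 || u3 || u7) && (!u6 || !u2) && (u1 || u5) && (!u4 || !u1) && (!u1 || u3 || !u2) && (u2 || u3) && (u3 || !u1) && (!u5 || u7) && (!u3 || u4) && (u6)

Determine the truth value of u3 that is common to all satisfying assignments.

Suppose u3 = false.
(u2) alone gives u2 = true.
(!u6) alone gives u6 = false.
Now (u6) is unsatisfied and unit — conflict.
So every satisfying assignment has u3 = True.

True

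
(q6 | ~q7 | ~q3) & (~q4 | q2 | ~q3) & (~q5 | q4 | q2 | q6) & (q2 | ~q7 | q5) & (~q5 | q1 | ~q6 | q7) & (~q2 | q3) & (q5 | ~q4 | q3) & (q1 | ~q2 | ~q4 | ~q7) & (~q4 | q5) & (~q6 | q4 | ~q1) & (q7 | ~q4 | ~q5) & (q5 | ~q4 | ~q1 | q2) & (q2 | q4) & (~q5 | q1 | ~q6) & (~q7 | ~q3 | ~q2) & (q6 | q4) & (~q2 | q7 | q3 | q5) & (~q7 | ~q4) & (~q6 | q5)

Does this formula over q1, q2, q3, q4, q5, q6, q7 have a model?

Branch on q2: set q2 = 0.
The clause (q4) is unit, so q4 = 1.
The clause (~q3) is unit, so q3 = 0.
The clause (q5) is unit, so q5 = 1.
The clause (q7) is unit, so q7 = 1.
That conflicts with the unit clause (~q7).
That branch fails; take q2 = 1 instead.
The clause (q3) is unit, so q3 = 1.
The clause (~q7) is unit, so q7 = 0.
Branch on q4: set q4 = 0.
The clause (q6) is unit, so q6 = 1.
The clause (~q1) is unit, so q1 = 0.
The clause (~q5) is unit, so q5 = 0.
That conflicts with the unit clause (q5).
That branch fails; take q4 = 1 instead.
The clause (q5) is unit, so q5 = 1.
That conflicts with the unit clause (~q5).
Neither q4 = 1 nor q4 = 0 works.
Neither q2 = 1 nor q2 = 0 works.
No assignment satisfies every clause.

Unsatisfiable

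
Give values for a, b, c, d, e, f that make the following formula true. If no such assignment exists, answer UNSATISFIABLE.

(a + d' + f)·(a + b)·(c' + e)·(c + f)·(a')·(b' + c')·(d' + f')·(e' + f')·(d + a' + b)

From the singleton clause (a'), a = 0.
From the singleton clause (b), b = 1.
From the singleton clause (c'), c = 0.
From the singleton clause (f), f = 1.
From the singleton clause (d'), d = 0.
From the singleton clause (e'), e = 0.
All clauses are satisfied.

a=0, b=1, c=0, d=0, e=0, f=1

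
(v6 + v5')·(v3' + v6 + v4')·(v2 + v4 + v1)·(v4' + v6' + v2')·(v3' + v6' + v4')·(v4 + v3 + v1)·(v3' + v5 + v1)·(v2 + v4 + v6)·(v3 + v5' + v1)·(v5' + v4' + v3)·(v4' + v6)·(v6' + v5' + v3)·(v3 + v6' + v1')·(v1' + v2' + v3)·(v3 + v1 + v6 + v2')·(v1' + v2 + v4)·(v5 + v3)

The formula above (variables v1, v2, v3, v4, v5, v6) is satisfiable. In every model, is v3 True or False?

Suppose v3 = 0.
Unit clause (v5) forces v5 = 1.
Unit clause (v6) forces v6 = 1.
But (v6') is also a unit clause — contradiction.
So every satisfying assignment has v3 = True.

True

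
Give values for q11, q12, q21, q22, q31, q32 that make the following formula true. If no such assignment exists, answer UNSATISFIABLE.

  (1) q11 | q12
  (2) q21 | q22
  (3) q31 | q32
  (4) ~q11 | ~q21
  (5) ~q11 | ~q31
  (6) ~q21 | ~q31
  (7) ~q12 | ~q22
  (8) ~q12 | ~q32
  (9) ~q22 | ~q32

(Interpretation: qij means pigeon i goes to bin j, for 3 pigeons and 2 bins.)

UNSATISFIABLE

Case q11 = 1:
From the singleton clause (~q21), q21 = 0.
From the singleton clause (q22), q22 = 1.
From the singleton clause (~q31), q31 = 0.
From the singleton clause (q32), q32 = 1.
Now (~q32) is unsatisfied and unit — conflict.
That branch fails; take q11 = 0 instead.
From the singleton clause (q12), q12 = 1.
From the singleton clause (~q22), q22 = 0.
From the singleton clause (q21), q21 = 1.
From the singleton clause (~q31), q31 = 0.
From the singleton clause (q32), q32 = 1.
Now (~q32) is unsatisfied and unit — conflict.
Either choice for q11 ends in contradiction.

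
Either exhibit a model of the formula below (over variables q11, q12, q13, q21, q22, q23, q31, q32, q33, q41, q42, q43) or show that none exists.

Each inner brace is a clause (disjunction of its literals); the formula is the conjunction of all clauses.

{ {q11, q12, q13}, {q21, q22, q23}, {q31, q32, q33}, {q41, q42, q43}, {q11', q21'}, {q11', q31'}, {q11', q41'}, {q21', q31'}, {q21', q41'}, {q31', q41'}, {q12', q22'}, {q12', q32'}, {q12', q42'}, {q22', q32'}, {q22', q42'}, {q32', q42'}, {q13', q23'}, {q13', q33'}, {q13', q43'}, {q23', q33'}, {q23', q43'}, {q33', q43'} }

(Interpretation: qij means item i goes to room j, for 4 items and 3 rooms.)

Suppose q11 = 0.
Suppose q12 = 1.
The clause (q22') is unit, so q22 = 0.
The clause (q32') is unit, so q32 = 0.
The clause (q42') is unit, so q42 = 0.
Suppose q21 = 1.
The clause (q31') is unit, so q31 = 0.
The clause (q33) is unit, so q33 = 1.
The clause (q41') is unit, so q41 = 0.
The clause (q43) is unit, so q43 = 1.
But (q43') is also a unit clause — contradiction.
Undo q21 and try q21 = 0.
The clause (q23) is unit, so q23 = 1.
The clause (q13') is unit, so q13 = 0.
The clause (q33') is unit, so q33 = 0.
The clause (q31) is unit, so q31 = 1.
The clause (q41') is unit, so q41 = 0.
The clause (q43) is unit, so q43 = 1.
But (q43') is also a unit clause — contradiction.
Either choice for q21 ends in contradiction.
Undo q12 and try q12 = 0.
The clause (q13) is unit, so q13 = 1.
The clause (q23') is unit, so q23 = 0.
The clause (q33') is unit, so q33 = 0.
The clause (q43') is unit, so q43 = 0.
Suppose q21 = 1.
The clause (q31') is unit, so q31 = 0.
The clause (q32) is unit, so q32 = 1.
The clause (q41') is unit, so q41 = 0.
The clause (q42) is unit, so q42 = 1.
But (q42') is also a unit clause — contradiction.
Undo q21 and try q21 = 0.
The clause (q22) is unit, so q22 = 1.
The clause (q32') is unit, so q32 = 0.
The clause (q31) is unit, so q31 = 1.
The clause (q41') is unit, so q41 = 0.
The clause (q42) is unit, so q42 = 1.
But (q42') is also a unit clause — contradiction.
Either choice for q21 ends in contradiction.
Either choice for q12 ends in contradiction.
Undo q11 and try q11 = 1.
The clause (q21') is unit, so q21 = 0.
The clause (q31') is unit, so q31 = 0.
The clause (q41') is unit, so q41 = 0.
Suppose q22 = 1.
The clause (q12') is unit, so q12 = 0.
The clause (q32') is unit, so q32 = 0.
The clause (q33) is unit, so q33 = 1.
The clause (q42') is unit, so q42 = 0.
The clause (q43) is unit, so q43 = 1.
But (q43') is also a unit clause — contradiction.
Undo q22 and try q22 = 0.
The clause (q23) is unit, so q23 = 1.
The clause (q13') is unit, so q13 = 0.
The clause (q33') is unit, so q33 = 0.
The clause (q32) is unit, so q32 = 1.
The clause (q12') is unit, so q12 = 0.
The clause (q42') is unit, so q42 = 0.
The clause (q43) is unit, so q43 = 1.
But (q43') is also a unit clause — contradiction.
Either choice for q22 ends in contradiction.
Either choice for q11 ends in contradiction.

UNSATISFIABLE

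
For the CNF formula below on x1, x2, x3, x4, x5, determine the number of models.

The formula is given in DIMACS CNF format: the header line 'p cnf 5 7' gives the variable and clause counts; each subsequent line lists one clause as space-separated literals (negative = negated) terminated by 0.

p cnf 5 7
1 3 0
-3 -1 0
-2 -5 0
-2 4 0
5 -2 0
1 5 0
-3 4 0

There are 2^5 = 32 truth assignments over (x1, x2, x3, x4, x5).
Split on x1. With x1 = True, the clauses containing x1 are satisfied and ¬x1 drops from the rest; 4 of the 2^4 = 16 assignments to the other variables satisfy what remains.
With x1 = False, by the same count on the reduced clause set, 1 assignment works.
Total: 4 + 1 = 5.

5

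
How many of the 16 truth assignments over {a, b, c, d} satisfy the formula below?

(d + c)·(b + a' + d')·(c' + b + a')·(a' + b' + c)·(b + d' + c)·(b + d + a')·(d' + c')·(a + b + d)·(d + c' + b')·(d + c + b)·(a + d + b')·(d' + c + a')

There are 2^4 = 16 truth assignments over (a, b, c, d).
Check each against the 12 clauses (columns in the order a, b, c, d):
  F F F F  ✗ fails (d + c)
  F F F T  ✗ fails (b + d' + c)
  F F T F  ✗ fails (a + b + d)
  F F T T  ✗ fails (d' + c')
  F T F F  ✗ fails (d + c)
  F T F T  ✓ satisfies all
  F T T F  ✗ fails (d + c' + b')
  F T T T  ✗ fails (d' + c')
  T F F F  ✗ fails (d + c)
  T F F T  ✗ fails (b + a' + d')
  T F T F  ✗ fails (c' + b + a')
  T F T T  ✗ fails (b + a' + d')
  T T F F  ✗ fails (d + c)
  T T F T  ✗ fails (a' + b' + c)
  T T T F  ✗ fails (d + c' + b')
  T T T T  ✗ fails (d' + c')
1 of the 16 rows is a model.

1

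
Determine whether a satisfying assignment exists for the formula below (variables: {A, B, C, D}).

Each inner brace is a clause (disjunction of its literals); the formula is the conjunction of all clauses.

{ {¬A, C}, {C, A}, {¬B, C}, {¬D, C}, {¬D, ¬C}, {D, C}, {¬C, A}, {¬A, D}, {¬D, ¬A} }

No, unsatisfiable

Suppose A = False.
From the singleton clause (C), C = True.
Now (¬C) is unsatisfied and unit — conflict.
So A must be the other value — set A = True.
From the singleton clause (C), C = True.
From the singleton clause (¬D), D = False.
Now (D) is unsatisfied and unit — conflict.
Both values of A lead to a conflict.
No assignment satisfies every clause.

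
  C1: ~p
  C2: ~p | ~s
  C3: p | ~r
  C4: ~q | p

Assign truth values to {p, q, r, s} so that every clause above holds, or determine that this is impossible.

p=0; q=0; r=0; s=0

(~p) alone gives p = 0.
(~r) alone gives r = 0.
(~q) alone gives q = 0.
All clauses hold; s can take either value.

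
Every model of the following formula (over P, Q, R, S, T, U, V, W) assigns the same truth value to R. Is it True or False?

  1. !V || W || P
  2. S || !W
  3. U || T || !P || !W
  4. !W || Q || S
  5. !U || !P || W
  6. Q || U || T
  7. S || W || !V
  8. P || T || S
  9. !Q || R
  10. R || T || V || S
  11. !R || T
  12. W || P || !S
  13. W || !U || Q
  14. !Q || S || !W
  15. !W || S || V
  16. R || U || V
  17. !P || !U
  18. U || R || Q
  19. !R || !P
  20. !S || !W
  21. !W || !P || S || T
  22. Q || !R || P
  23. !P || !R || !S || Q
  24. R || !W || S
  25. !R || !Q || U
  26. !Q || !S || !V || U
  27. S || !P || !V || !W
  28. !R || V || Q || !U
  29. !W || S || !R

True

Suppose R = false.
(!Q) alone gives Q = false.
(U) alone gives U = true.
(W) alone gives W = true.
(S) alone gives S = true.
That conflicts with the unit clause (!S).
So every satisfying assignment has R = True.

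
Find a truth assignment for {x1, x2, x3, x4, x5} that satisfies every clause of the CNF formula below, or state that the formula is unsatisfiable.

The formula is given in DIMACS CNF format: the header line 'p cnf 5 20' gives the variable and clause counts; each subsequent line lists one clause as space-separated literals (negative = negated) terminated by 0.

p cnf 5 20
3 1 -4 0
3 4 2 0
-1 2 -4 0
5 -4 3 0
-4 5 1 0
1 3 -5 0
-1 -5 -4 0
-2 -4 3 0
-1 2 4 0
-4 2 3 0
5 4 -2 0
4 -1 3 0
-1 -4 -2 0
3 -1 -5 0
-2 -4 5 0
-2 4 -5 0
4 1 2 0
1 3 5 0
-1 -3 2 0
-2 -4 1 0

Branch on x3: set x3 = True.
Branch on x1: set x1 = False.
Branch on x4: set x4 = True.
From the singleton clause (x5), x5 = True.
From the singleton clause (¬x2), x2 = False.
This assignment satisfies each clause.

x1 ↦ False,  x2 ↦ False,  x3 ↦ True,  x4 ↦ True,  x5 ↦ True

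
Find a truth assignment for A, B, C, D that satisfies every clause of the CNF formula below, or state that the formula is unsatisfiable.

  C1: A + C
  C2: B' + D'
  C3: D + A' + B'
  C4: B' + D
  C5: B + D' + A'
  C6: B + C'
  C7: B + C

Try A = 1.
Try B = 0.
The clause (D') is unit, so D = 0.
The clause (C') is unit, so C = 0.
Now (C) is unsatisfied and unit — conflict.
That branch fails; take B = 1 instead.
The clause (D') is unit, so D = 0.
Now (D) is unsatisfied and unit — conflict.
Either choice for B ends in contradiction.
That branch fails; take A = 0 instead.
The clause (C) is unit, so C = 1.
The clause (B) is unit, so B = 1.
The clause (D') is unit, so D = 0.
Now (D) is unsatisfied and unit — conflict.
Either choice for A ends in contradiction.

UNSATISFIABLE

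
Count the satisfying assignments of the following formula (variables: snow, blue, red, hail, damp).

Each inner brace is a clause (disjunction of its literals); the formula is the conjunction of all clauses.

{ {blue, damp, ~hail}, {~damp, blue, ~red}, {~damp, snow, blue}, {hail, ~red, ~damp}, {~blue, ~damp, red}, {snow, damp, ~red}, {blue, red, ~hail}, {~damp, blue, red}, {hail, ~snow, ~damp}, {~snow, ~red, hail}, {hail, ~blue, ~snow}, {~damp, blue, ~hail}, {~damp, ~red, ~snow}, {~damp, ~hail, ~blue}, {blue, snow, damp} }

5

There are 2^5 = 32 truth assignments over (snow, blue, red, hail, damp).
Split on hail. With hail = 1, the clauses containing hail are satisfied and ~hail drops from the rest; 3 of the 2^4 = 16 assignments to the other variables satisfy what remains.
With hail = 0, by the same count on the reduced clause set, 2 assignments work.
(One model: snow=F, blue=T, red=F, hail=F, damp=F.)
Total: 3 + 2 = 5.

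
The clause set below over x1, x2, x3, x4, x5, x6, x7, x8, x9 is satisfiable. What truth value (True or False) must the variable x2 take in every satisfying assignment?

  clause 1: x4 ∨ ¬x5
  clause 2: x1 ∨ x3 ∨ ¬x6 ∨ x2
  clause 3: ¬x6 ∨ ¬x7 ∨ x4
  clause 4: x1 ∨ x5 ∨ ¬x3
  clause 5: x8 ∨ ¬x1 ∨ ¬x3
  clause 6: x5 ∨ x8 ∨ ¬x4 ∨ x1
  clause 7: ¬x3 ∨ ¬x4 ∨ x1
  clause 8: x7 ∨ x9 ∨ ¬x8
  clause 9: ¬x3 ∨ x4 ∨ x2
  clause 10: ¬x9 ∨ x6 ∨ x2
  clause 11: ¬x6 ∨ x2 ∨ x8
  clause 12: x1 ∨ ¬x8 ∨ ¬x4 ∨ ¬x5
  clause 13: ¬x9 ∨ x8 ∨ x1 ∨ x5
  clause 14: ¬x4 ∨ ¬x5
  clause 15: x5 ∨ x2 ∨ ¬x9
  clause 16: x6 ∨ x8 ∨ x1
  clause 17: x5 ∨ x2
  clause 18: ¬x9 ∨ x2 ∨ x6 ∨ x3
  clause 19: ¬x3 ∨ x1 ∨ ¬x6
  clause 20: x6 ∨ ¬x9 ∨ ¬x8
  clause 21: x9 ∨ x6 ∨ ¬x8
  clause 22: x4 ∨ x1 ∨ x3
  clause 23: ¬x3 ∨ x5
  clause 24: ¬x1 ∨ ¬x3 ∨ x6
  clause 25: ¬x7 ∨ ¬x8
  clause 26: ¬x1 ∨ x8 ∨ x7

Suppose x2 = False.
From the singleton clause (x5), x5 = True.
From the singleton clause (x4), x4 = True.
But (¬x4) is also a unit clause — contradiction.
So every satisfying assignment has x2 = True.

True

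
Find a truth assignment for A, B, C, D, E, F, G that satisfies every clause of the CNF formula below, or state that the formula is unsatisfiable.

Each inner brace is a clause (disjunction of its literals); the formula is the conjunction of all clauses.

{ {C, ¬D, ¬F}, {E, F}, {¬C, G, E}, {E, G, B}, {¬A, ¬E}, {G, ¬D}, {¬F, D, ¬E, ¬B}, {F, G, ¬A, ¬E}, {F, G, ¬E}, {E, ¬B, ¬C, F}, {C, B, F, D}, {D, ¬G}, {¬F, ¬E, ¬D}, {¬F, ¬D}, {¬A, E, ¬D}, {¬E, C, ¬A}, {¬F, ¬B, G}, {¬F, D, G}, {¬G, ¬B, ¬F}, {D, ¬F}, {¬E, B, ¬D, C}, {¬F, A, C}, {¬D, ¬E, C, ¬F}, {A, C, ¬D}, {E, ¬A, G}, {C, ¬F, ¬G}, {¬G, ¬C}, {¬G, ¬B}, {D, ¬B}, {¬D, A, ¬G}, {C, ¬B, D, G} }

UNSATISFIABLE

Case E = True:
(¬A) alone gives A = False.
Case G = True:
(D) alone gives D = True.
But (¬D) is also a unit clause — contradiction.
So G must be the other value — set G = False.
(¬D) alone gives D = False.
(F) alone gives F = True.
But (¬F) is also a unit clause — contradiction.
Both values of G lead to a conflict.
So E must be the other value — set E = False.
(F) alone gives F = True.
(¬D) alone gives D = False.
But (D) is also a unit clause — contradiction.
Both values of E lead to a conflict.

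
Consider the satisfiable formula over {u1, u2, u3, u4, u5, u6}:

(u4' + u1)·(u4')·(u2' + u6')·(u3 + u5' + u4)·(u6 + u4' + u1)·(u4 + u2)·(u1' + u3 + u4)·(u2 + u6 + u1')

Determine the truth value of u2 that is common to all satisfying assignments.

True

Suppose u2 = 0.
Unit clause (u4') forces u4 = 0.
Now (u4) is unsatisfied and unit — conflict.
So every satisfying assignment has u2 = True.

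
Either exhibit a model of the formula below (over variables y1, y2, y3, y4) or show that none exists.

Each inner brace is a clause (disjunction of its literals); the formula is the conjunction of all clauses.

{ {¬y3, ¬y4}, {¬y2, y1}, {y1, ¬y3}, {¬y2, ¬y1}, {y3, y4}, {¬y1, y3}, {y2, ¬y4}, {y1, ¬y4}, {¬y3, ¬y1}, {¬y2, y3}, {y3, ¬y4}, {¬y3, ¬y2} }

Try y3 = False.
(y4) alone gives y4 = True.
But (¬y4) is also a unit clause — contradiction.
Backtrack on y3: now try y3 = True.
(¬y4) alone gives y4 = False.
(y1) alone gives y1 = True.
But (¬y1) is also a unit clause — contradiction.
Both values of y3 lead to a conflict.

UNSATISFIABLE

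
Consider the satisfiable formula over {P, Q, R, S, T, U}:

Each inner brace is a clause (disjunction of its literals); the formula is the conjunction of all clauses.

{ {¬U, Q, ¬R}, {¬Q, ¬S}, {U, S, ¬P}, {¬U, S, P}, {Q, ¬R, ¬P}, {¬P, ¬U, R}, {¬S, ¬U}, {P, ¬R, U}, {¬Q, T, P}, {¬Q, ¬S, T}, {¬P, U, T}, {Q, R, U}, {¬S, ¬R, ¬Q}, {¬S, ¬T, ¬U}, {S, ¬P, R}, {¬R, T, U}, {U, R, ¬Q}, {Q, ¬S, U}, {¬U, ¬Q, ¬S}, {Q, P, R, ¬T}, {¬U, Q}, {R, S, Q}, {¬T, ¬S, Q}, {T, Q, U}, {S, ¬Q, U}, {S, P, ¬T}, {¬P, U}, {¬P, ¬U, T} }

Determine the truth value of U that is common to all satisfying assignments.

True

Suppose U = False.
(¬P) alone gives P = False.
(¬R) alone gives R = False.
(Q) alone gives Q = True.
Now (¬Q) is unsatisfied and unit — conflict.
So every satisfying assignment has U = True.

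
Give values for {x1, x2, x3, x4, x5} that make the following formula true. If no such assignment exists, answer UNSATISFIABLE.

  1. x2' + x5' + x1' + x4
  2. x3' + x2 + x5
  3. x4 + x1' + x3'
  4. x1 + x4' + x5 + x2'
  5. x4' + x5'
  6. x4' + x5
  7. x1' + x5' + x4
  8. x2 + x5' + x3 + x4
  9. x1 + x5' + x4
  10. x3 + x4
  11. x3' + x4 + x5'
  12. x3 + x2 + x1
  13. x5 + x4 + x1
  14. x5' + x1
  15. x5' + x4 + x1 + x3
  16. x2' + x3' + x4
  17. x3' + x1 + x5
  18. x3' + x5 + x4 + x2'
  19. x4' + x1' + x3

Branch on x4: set x4 = 0.
The clause (x3) is unit, so x3 = 1.
The clause (x1') is unit, so x1 = 0.
The clause (x5') is unit, so x5 = 0.
But (x5) is also a unit clause — contradiction.
That branch fails; take x4 = 1 instead.
The clause (x5') is unit, so x5 = 0.
But (x5) is also a unit clause — contradiction.
Neither x4 = 1 nor x4 = 0 works.

UNSATISFIABLE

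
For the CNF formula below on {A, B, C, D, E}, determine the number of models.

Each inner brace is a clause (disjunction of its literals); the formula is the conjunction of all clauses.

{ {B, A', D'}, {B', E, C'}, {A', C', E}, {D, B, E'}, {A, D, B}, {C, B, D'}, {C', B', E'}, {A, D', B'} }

9

There are 2^5 = 32 truth assignments over (A, B, C, D, E).
Split on B. With B = 1, the clauses containing B are satisfied and B' drops from the rest; 6 of the 2^4 = 16 assignments to the other variables satisfy what remains.
With B = 0, by the same count on the reduced clause set, 3 assignments work.
(One model: A=F, B=F, C=T, D=T, E=F.)
Total: 6 + 3 = 9.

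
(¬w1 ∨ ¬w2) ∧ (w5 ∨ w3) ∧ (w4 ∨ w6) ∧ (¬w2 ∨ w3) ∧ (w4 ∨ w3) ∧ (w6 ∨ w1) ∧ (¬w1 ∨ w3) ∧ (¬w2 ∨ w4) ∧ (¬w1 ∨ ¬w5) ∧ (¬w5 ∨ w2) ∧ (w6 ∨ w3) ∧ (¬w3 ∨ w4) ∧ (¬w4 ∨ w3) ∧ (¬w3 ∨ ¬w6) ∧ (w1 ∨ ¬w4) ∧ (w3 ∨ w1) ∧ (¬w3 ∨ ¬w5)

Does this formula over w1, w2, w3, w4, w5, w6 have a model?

Yes, satisfiable

Branch on w1: set w1 = True.
From the singleton clause (¬w2), w2 = False.
From the singleton clause (w3), w3 = True.
From the singleton clause (¬w5), w5 = False.
From the singleton clause (w4), w4 = True.
From the singleton clause (¬w6), w6 = False.
This assignment satisfies each clause.
A satisfying assignment: w1 ↦ True,  w2 ↦ False,  w3 ↦ True,  w4 ↦ True,  w5 ↦ False,  w6 ↦ False.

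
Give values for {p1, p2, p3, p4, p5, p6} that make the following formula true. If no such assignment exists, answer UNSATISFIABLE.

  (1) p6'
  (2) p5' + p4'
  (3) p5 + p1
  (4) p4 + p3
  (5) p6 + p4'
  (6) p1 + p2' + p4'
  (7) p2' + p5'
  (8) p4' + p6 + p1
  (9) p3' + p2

p1 ↦ 1, p2 ↦ 1, p3 ↦ 1, p4 ↦ 0, p5 ↦ 0, p6 ↦ 0

The clause (p6') is unit, so p6 = 0.
The clause (p4') is unit, so p4 = 0.
The clause (p3) is unit, so p3 = 1.
The clause (p2) is unit, so p2 = 1.
The clause (p5') is unit, so p5 = 0.
The clause (p1) is unit, so p1 = 1.
Every clause now holds.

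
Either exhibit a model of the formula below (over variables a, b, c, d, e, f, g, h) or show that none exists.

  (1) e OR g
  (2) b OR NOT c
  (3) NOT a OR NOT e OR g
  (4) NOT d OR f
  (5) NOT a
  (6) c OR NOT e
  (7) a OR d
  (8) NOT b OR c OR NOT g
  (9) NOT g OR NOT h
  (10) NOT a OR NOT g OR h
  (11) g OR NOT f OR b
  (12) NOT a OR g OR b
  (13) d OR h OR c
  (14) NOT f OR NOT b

a: false, b: false, c: false, d: true, e: false, f: true, g: true, h: false

(NOT a) alone gives a = false.
(d) alone gives d = true.
(f) alone gives f = true.
(NOT b) alone gives b = false.
(NOT c) alone gives c = false.
(NOT e) alone gives e = false.
(g) alone gives g = true.
(NOT h) alone gives h = false.
This assignment satisfies each clause.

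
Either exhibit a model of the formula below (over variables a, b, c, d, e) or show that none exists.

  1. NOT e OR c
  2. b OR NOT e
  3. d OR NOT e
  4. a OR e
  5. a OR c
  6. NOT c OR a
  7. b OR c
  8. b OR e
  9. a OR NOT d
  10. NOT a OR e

Suppose e = true.
Unit clause (c) forces c = true.
Unit clause (b) forces b = true.
Unit clause (d) forces d = true.
Unit clause (a) forces a = true.
This assignment satisfies each clause.

a ↦ true,  b ↦ true,  c ↦ true,  d ↦ true,  e ↦ true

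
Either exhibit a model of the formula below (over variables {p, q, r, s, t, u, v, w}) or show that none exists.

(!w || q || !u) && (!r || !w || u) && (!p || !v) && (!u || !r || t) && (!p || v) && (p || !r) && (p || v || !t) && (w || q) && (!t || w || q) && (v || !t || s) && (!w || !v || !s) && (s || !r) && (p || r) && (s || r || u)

UNSATISFIABLE

Suppose p = false.
(!r) alone gives r = false.
But (r) is also a unit clause — contradiction.
So p must be the other value — set p = true.
(!v) alone gives v = false.
But (v) is also a unit clause — contradiction.
Neither p = true nor p = false works.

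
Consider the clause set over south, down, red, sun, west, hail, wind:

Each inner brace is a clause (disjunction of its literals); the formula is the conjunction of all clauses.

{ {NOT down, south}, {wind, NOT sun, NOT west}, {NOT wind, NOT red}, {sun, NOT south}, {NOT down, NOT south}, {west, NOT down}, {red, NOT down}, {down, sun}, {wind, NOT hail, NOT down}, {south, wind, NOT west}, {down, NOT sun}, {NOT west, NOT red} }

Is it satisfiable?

Unsatisfiable

Branch on down: set down = false.
From the singleton clause (sun), sun = true.
Now (NOT sun) is unsatisfied and unit — conflict.
So down must be the other value — set down = true.
From the singleton clause (south), south = true.
Now (NOT south) is unsatisfied and unit — conflict.
Neither down = true nor down = false works.
No assignment satisfies every clause.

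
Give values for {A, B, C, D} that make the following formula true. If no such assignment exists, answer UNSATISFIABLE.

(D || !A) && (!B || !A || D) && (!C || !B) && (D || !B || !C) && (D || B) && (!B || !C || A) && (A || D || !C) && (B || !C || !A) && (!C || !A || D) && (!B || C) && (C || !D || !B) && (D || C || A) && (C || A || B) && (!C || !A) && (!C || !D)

A: true; B: false; C: false; D: true

Suppose D = true.
Unit clause (!C) forces C = false.
Unit clause (!B) forces B = false.
Unit clause (A) forces A = true.
Every clause now holds.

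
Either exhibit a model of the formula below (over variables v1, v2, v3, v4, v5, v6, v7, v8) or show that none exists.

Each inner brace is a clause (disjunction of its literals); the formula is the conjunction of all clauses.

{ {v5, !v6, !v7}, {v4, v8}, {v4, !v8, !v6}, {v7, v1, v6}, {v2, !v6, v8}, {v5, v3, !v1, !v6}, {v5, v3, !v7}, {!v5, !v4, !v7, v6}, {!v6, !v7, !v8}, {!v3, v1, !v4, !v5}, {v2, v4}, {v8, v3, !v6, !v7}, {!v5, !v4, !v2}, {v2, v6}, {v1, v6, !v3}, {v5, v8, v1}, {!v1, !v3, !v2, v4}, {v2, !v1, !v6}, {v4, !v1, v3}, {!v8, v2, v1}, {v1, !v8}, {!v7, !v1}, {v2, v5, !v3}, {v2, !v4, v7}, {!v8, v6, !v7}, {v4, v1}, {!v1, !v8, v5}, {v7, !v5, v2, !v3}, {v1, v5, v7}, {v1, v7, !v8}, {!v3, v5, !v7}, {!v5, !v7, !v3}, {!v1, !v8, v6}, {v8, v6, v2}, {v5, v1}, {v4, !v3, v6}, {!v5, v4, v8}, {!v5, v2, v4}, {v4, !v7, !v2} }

v1: true; v2: true; v3: true; v4: true; v5: false; v6: true; v7: false; v8: false

Case v4 = true:
Case v5 = false:
Unit clause (v1) forces v1 = true.
Unit clause (!v7) forces v7 = false.
Unit clause (v2) forces v2 = true.
Unit clause (!v8) forces v8 = false.
Case v3 = true:
No clause remains; v6 is free.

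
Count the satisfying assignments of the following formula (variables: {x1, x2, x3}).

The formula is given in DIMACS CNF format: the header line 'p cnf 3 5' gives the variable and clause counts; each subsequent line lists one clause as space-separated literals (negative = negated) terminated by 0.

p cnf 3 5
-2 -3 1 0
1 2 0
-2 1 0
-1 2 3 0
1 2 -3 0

There are 2^3 = 8 truth assignments over (x1, x2, x3).
Split on x1. With x1 = True, the clauses containing x1 are satisfied and ¬x1 drops from the rest; 3 of the 2^2 = 4 assignments to the other variables satisfy what remains.
With x1 = False, by the same count on the reduced clause set, 0 assignments work.
(One model: x1=T, x2=F, x3=T.)
Total: 3 + 0 = 3.

3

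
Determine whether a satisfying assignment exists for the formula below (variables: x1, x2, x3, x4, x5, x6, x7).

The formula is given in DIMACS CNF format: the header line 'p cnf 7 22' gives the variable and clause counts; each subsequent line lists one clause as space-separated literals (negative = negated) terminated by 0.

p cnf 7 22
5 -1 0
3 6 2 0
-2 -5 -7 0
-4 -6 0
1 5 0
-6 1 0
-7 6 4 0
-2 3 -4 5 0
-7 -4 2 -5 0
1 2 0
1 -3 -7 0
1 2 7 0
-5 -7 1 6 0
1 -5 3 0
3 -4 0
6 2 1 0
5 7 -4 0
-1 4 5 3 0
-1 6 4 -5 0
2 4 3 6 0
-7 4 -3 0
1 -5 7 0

Branch on x5: set x5 = True.
Branch on x2: set x2 = False.
From the singleton clause (x1), x1 = True.
Branch on x3: set x3 = False.
From the singleton clause (x6), x6 = True.
From the singleton clause (¬x4), x4 = False.
No clause remains; x7 is free.
A satisfying assignment: x1 ↦ True; x2 ↦ False; x3 ↦ False; x4 ↦ False; x5 ↦ True; x6 ↦ True; x7 ↦ True.

Yes, satisfiable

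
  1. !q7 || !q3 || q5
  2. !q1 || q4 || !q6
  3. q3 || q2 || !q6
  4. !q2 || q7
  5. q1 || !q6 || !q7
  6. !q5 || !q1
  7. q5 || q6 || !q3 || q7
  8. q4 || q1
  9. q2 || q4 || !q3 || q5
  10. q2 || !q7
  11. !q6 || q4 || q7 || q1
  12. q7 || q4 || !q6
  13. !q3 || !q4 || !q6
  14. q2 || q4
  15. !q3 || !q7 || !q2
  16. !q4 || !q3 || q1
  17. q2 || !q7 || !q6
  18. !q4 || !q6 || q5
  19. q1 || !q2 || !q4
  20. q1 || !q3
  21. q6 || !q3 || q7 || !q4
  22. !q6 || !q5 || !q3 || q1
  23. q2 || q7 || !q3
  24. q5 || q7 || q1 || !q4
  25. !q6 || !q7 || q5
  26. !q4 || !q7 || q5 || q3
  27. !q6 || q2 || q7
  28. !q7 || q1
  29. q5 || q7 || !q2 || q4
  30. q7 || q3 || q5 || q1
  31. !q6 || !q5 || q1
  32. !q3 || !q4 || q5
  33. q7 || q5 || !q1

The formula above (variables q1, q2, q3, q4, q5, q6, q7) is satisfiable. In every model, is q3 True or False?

Suppose q3 = true.
The clause (q1) is unit, so q1 = true.
The clause (!q5) is unit, so q5 = false.
The clause (!q7) is unit, so q7 = false.
Now (q7) is unsatisfied and unit — conflict.
So every satisfying assignment has q3 = False.

False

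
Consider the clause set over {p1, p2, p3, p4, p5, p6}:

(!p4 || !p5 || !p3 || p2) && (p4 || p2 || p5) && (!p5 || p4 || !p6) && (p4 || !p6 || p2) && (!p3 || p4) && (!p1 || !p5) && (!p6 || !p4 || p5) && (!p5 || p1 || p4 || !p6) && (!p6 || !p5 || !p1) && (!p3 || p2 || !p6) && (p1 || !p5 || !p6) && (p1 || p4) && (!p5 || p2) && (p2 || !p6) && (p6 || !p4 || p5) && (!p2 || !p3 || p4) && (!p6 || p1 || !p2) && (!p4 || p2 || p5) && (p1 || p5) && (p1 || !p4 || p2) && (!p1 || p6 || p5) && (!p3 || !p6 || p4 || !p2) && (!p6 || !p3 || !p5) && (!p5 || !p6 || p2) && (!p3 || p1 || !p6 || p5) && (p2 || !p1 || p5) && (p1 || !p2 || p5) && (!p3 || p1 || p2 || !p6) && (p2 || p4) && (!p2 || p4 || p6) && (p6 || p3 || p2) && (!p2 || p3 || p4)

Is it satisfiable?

Satisfiable

Case p3 = false:
Case p1 = false:
Unit clause (p4) forces p4 = true.
Unit clause (p5) forces p5 = true.
Unit clause (!p6) forces p6 = false.
Unit clause (p2) forces p2 = true.
Every clause now holds.
A satisfying assignment: p1=false,  p2=true,  p3=false,  p4=true,  p5=true,  p6=false.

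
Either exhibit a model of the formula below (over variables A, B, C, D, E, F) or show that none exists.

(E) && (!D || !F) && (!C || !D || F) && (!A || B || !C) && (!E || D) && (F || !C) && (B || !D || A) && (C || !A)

The clause (E) is unit, so E = true.
The clause (D) is unit, so D = true.
The clause (!F) is unit, so F = false.
The clause (!C) is unit, so C = false.
The clause (!A) is unit, so A = false.
The clause (B) is unit, so B = true.
This assignment satisfies each clause.

A: false; B: true; C: false; D: true; E: true; F: false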